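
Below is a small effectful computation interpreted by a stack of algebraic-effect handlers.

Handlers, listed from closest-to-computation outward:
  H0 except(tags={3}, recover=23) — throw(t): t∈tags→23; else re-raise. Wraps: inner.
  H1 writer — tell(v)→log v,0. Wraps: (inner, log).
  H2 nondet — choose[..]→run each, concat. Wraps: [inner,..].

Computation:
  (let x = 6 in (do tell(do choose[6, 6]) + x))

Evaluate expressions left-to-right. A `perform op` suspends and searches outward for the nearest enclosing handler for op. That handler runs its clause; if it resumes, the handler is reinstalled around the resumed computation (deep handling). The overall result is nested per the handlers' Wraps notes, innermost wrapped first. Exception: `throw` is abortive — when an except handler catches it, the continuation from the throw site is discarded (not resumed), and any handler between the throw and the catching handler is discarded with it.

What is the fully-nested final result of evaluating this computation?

Evaluation trace:
choose[6, 6] @ H2
  branch[0] choose=6:
    tell(6) @ H1 ⇒ log+=6
    H0 returns 6
    H1 returns (6, (6))
    H2 returns [(6, (6))]
  branch[1] choose=6:
    tell(6) @ H1 ⇒ log+=6
    H0 returns 6
    H1 returns (6, (6))
    H2 returns [(6, (6))]
= [(6, (6)), (6, (6))]

Answer: [(6, (6)), (6, (6))]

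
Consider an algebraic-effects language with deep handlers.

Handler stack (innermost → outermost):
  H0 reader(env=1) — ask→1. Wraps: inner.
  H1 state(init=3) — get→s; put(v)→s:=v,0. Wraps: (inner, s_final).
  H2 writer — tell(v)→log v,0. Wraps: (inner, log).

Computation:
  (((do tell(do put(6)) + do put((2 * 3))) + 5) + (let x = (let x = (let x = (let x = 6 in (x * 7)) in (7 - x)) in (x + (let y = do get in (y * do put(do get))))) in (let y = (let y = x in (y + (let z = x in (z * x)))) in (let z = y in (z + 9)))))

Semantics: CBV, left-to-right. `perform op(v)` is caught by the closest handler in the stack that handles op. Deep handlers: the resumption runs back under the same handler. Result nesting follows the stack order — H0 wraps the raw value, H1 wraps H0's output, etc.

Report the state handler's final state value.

Answer: 6

Evaluation trace:
put(6) @ H1 ⇒ s:=6
tell(0) @ H2 ⇒ log+=0
put(6) @ H1 ⇒ s:=6
get @ H1 ⇒ 6
get @ H1 ⇒ 6
put(6) @ H1 ⇒ s:=6
H0 returns 1204
H1 returns (1204, 6)
H2 returns ((1204, 6), (0))
= ((1204, 6), (0))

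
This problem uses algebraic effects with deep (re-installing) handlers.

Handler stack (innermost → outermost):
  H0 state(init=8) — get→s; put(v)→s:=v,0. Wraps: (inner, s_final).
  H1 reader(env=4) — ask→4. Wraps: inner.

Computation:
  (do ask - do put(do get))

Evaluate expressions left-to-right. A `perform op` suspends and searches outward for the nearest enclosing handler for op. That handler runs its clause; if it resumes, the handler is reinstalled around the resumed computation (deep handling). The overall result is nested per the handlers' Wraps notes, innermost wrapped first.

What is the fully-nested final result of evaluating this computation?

Answer: (4, 8)

Evaluation trace:
ask @ H1 ⇒ 4
get @ H0 ⇒ 8
put(8) @ H0 ⇒ s:=8
H0 returns (4, 8)
H1 returns (4, 8)
= (4, 8)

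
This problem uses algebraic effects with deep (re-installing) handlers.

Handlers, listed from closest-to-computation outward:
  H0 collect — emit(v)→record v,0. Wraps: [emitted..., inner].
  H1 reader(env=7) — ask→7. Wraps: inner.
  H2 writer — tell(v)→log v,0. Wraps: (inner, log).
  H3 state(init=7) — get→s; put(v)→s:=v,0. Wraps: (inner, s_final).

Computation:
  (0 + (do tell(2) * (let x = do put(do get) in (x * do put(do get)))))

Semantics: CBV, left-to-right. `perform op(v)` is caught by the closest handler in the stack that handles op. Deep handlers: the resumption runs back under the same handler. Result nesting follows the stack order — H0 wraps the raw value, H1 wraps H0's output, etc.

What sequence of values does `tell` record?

Answer: (2)

Evaluation trace:
tell(2) @ H2 ⇒ log+=2
get @ H3 ⇒ 7
put(7) @ H3 ⇒ s:=7
get @ H3 ⇒ 7
put(7) @ H3 ⇒ s:=7
H0 returns [0]
H1 returns [0]
H2 returns ([0], (2))
H3 returns (([0], (2)), 7)
= (([0], (2)), 7)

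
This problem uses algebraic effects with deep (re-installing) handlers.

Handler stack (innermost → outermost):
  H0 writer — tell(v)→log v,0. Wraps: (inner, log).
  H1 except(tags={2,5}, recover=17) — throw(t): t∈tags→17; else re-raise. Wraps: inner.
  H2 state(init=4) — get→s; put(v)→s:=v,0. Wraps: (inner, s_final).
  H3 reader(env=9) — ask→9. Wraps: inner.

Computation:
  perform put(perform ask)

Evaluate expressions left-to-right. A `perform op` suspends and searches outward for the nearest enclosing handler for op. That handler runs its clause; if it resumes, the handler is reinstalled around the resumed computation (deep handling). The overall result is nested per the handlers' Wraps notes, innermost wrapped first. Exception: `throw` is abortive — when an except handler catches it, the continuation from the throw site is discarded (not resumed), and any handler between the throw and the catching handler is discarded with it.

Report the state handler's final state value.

Step-by-step:
ask @ H3 ⇒ 9
put(9) @ H2 ⇒ s:=9
H0 returns (0, ())
H1 returns (0, ())
H2 returns ((0, ()), 9)
H3 returns ((0, ()), 9)
= ((0, ()), 9)

Answer: 9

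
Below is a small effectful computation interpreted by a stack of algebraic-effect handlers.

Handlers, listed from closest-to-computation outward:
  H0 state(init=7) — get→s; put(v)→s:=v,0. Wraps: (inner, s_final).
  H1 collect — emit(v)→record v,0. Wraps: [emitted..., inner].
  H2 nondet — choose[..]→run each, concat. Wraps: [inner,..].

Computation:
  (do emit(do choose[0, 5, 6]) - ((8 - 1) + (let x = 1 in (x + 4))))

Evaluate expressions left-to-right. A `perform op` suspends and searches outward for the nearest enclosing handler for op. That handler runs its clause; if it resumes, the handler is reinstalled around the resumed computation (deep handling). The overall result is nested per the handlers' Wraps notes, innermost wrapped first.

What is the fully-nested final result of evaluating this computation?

Working:
choose[0, 5, 6] @ H2
  branch[0] choose=0:
    emit(0) @ H1 ⇒ out+=0
    H0 returns (-12, 7)
    H1 returns [0, (-12, 7)]
    H2 returns [[0, (-12, 7)]]
  branch[1] choose=5:
    emit(5) @ H1 ⇒ out+=5
    H0 returns (-12, 7)
    H1 returns [5, (-12, 7)]
    H2 returns [[5, (-12, 7)]]
  branch[2] choose=6:
    emit(6) @ H1 ⇒ out+=6
    H0 returns (-12, 7)
    H1 returns [6, (-12, 7)]
    H2 returns [[6, (-12, 7)]]
= [[0, (-12, 7)], [5, (-12, 7)], [6, (-12, 7)]]

Answer: [[0, (-12, 7)], [5, (-12, 7)], [6, (-12, 7)]]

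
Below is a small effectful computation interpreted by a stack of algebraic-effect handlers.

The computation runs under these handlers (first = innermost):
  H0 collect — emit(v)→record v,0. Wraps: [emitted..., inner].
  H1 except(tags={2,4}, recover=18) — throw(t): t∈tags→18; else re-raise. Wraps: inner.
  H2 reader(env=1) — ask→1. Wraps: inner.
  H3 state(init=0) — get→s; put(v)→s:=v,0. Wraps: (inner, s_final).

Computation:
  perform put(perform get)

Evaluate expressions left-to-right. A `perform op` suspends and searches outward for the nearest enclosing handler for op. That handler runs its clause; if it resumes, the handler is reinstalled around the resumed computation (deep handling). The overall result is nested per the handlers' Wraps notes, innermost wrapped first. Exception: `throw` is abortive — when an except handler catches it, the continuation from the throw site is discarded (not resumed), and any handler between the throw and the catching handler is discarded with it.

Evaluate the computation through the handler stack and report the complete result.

Answer: ([0], 0)

Working:
get @ H3 ⇒ 0
put(0) @ H3 ⇒ s:=0
H0 returns [0]
H1 returns [0]
H2 returns [0]
H3 returns ([0], 0)
= ([0], 0)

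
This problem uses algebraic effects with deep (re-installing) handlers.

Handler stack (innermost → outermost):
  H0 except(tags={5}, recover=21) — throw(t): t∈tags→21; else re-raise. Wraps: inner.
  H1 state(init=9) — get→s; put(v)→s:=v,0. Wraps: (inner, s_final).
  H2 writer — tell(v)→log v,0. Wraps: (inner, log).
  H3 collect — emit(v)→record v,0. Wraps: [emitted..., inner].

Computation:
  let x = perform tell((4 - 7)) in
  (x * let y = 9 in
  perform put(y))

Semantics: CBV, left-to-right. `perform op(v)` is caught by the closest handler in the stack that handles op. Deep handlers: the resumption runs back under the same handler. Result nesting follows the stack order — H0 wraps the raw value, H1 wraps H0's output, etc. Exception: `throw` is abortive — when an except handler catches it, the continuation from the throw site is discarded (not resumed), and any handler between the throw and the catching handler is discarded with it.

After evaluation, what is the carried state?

Answer: 9

Working:
tell(-3) @ H2 ⇒ log+=-3
put(9) @ H1 ⇒ s:=9
H0 returns 0
H1 returns (0, 9)
H2 returns ((0, 9), (-3))
H3 returns [((0, 9), (-3))]
= [((0, 9), (-3))]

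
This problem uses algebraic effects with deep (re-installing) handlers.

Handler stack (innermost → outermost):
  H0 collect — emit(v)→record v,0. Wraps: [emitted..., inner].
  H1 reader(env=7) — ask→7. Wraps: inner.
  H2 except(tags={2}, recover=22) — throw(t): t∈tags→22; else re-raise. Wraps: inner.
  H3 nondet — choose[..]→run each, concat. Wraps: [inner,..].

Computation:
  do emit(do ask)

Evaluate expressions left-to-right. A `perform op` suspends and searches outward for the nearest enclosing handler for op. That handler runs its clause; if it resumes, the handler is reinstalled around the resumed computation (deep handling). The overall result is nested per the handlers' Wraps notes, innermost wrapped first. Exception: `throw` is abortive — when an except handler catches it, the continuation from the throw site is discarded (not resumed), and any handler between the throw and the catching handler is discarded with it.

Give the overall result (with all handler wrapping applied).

Answer: [[7, 0]]

Step-by-step:
ask @ H1 ⇒ 7
emit(7) @ H0 ⇒ out+=7
H0 returns [7, 0]
H1 returns [7, 0]
H2 returns [7, 0]
H3 returns [[7, 0]]
= [[7, 0]]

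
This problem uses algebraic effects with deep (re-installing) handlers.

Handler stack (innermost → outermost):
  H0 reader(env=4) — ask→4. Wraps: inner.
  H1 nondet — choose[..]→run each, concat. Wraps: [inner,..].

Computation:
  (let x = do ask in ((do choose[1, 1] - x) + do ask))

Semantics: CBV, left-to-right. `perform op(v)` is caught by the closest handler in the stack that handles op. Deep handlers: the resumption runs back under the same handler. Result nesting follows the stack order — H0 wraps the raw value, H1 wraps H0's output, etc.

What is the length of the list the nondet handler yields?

Answer: 2

Evaluation trace:
ask @ H0 ⇒ 4
choose[1, 1] @ H1
  branch[0] choose=1:
    ask @ H0 ⇒ 4
    H0 returns 1
    H1 returns [1]
  branch[1] choose=1:
    ask @ H0 ⇒ 4
    H0 returns 1
    H1 returns [1]
= [1, 1]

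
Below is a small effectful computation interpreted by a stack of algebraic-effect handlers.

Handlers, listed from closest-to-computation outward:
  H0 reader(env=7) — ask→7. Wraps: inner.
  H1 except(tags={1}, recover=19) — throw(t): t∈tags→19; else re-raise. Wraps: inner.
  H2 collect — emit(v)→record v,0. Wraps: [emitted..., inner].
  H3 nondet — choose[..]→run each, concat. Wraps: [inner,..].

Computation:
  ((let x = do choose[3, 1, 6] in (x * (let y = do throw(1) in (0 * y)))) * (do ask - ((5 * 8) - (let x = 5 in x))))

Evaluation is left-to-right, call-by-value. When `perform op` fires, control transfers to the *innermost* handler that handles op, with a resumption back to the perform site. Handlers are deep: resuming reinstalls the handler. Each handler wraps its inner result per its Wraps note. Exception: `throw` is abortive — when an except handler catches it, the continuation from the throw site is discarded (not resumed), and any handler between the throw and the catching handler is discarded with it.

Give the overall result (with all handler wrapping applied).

Answer: [[19], [19], [19]]

Step-by-step:
choose[3, 1, 6] @ H3
  branch[0] choose=3:
    throw(1) @ H1 caught ⇒ 19
    H2 returns [19]
    H3 returns [[19]]
  branch[1] choose=1:
    throw(1) @ H1 caught ⇒ 19
    H2 returns [19]
    H3 returns [[19]]
  branch[2] choose=6:
    throw(1) @ H1 caught ⇒ 19
    H2 returns [19]
    H3 returns [[19]]
= [[19], [19], [19]]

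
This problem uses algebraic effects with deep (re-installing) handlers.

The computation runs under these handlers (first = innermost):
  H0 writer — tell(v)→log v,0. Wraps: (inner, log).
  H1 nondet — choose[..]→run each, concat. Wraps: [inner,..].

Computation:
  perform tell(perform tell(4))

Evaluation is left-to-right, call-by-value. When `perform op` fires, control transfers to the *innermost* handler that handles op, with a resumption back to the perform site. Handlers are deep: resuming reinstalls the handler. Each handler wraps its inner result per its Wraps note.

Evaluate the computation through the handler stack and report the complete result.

Answer: [(0, (4, 0))]

Working:
tell(4) @ H0 ⇒ log+=4
tell(0) @ H0 ⇒ log+=0
H0 returns (0, (4, 0))
H1 returns [(0, (4, 0))]
= [(0, (4, 0))]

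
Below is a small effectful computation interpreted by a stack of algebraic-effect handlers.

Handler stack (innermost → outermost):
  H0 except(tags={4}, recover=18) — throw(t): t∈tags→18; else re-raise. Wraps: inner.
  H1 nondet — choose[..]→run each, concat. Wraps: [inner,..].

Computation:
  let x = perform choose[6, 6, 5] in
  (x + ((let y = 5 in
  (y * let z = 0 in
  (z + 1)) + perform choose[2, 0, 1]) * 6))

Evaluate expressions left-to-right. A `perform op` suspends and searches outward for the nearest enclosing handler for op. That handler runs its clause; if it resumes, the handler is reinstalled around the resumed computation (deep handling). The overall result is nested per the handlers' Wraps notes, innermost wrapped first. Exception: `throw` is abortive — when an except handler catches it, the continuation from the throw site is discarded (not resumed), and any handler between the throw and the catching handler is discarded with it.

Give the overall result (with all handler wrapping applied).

Answer: [48, 36, 42, 48, 36, 42, 47, 35, 41]

Step-by-step:
choose[6, 6, 5] @ H1
  branch[0] choose=6:
    choose[2, 0, 1] @ H1
      branch[0] choose=2:
        H0 returns 48
        H1 returns [48]
      branch[1] choose=0:
        H0 returns 36
        H1 returns [36]
      branch[2] choose=1:
        H0 returns 42
        H1 returns [42]
  branch[1] choose=6:
    choose[2, 0, 1] @ H1
      branch[0] choose=2:
        H0 returns 48
        H1 returns [48]
      branch[1] choose=0:
        H0 returns 36
        H1 returns [36]
      branch[2] choose=1:
        H0 returns 42
        H1 returns [42]
  branch[2] choose=5:
    choose[2, 0, 1] @ H1
      branch[0] choose=2:
        H0 returns 47
        H1 returns [47]
      branch[1] choose=0:
        H0 returns 35
        H1 returns [35]
      branch[2] choose=1:
        H0 returns 41
        H1 returns [41]
= [48, 36, 42, 48, 36, 42, 47, 35, 41]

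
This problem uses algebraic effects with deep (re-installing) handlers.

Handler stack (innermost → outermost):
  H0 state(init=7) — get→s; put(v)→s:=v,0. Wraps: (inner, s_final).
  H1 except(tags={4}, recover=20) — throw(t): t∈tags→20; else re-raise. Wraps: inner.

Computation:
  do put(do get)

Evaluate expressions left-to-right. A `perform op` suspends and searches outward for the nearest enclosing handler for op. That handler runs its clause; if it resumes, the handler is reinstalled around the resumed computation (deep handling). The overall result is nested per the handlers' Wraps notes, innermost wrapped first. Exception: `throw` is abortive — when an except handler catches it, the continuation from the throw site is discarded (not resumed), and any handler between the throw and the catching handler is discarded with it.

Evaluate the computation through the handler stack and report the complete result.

Evaluation trace:
get @ H0 ⇒ 7
put(7) @ H0 ⇒ s:=7
H0 returns (0, 7)
H1 returns (0, 7)
= (0, 7)

Answer: (0, 7)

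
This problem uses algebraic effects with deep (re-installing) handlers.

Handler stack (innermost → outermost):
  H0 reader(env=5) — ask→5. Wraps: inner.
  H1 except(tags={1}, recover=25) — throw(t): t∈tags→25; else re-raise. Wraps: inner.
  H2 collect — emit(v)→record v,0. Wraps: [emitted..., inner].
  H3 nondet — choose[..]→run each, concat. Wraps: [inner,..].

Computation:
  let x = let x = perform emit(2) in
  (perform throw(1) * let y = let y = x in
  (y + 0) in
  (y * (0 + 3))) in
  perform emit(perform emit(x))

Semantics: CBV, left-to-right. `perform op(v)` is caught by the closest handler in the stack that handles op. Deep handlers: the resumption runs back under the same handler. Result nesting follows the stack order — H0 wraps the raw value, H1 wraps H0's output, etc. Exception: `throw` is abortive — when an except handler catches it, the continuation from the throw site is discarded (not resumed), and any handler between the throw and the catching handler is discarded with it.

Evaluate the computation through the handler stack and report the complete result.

Evaluation trace:
emit(2) @ H2 ⇒ out+=2
throw(1) @ H1 caught ⇒ 25
H2 returns [2, 25]
H3 returns [[2, 25]]
= [[2, 25]]

Answer: [[2, 25]]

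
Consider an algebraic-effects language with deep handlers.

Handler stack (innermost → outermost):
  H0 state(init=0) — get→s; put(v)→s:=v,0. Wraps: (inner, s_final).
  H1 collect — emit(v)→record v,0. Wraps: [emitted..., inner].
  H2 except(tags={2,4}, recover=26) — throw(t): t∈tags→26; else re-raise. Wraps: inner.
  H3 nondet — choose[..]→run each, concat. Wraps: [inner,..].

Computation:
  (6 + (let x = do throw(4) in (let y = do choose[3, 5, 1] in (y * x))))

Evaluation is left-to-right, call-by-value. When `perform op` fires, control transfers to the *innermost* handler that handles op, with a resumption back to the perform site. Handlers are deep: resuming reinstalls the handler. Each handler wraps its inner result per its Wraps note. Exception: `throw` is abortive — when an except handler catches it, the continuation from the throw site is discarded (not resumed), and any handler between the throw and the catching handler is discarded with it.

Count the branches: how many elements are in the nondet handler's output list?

Working:
throw(4) @ H2 caught ⇒ 26
H3 returns [26]
= [26]

Answer: 1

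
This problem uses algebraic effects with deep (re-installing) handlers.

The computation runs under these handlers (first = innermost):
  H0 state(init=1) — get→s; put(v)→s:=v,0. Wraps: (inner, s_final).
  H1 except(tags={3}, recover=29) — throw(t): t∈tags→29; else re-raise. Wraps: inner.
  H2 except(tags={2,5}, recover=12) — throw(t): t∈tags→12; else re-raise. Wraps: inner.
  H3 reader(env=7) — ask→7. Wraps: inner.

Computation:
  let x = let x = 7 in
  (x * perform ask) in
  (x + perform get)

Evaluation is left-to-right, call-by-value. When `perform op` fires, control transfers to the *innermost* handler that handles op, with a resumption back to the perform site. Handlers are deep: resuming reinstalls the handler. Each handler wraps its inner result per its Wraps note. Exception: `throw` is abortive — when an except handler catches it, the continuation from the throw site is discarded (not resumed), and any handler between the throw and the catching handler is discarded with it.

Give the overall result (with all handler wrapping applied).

Step-by-step:
ask @ H3 ⇒ 7
get @ H0 ⇒ 1
H0 returns (50, 1)
H1 returns (50, 1)
H2 returns (50, 1)
H3 returns (50, 1)
= (50, 1)

Answer: (50, 1)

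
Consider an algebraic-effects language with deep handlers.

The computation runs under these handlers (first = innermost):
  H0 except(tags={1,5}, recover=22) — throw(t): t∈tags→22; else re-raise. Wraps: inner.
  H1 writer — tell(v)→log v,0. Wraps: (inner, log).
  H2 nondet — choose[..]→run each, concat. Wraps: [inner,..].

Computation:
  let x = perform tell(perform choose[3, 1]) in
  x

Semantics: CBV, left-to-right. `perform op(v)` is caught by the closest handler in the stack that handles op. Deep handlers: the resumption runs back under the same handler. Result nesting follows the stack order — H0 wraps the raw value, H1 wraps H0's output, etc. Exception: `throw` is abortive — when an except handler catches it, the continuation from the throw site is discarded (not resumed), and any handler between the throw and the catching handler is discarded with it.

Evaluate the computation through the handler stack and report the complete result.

Evaluation trace:
choose[3, 1] @ H2
  branch[0] choose=3:
    tell(3) @ H1 ⇒ log+=3
    H0 returns 0
    H1 returns (0, (3))
    H2 returns [(0, (3))]
  branch[1] choose=1:
    tell(1) @ H1 ⇒ log+=1
    H0 returns 0
    H1 returns (0, (1))
    H2 returns [(0, (1))]
= [(0, (3)), (0, (1))]

Answer: [(0, (3)), (0, (1))]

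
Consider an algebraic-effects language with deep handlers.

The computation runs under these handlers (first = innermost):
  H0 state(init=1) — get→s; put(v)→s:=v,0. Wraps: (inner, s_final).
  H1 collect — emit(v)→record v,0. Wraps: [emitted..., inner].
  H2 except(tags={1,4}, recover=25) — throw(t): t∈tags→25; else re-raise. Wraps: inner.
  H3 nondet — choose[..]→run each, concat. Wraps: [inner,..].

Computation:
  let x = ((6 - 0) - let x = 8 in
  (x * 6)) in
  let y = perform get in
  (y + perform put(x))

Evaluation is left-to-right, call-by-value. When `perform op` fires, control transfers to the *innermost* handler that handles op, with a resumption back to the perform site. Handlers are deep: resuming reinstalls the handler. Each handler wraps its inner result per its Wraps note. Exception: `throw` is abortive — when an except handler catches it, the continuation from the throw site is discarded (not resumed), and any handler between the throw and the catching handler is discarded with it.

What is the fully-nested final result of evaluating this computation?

Answer: [[(1, -42)]]

Evaluation trace:
get @ H0 ⇒ 1
put(-42) @ H0 ⇒ s:=-42
H0 returns (1, -42)
H1 returns [(1, -42)]
H2 returns [(1, -42)]
H3 returns [[(1, -42)]]
= [[(1, -42)]]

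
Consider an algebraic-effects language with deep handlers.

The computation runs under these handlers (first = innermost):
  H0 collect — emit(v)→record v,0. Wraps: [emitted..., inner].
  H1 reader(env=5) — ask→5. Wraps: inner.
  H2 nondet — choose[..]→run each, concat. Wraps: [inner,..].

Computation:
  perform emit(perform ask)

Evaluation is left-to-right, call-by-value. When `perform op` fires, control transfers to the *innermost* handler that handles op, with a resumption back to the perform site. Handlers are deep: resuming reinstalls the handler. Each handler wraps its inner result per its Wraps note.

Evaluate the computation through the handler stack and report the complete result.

Answer: [[5, 0]]

Working:
ask @ H1 ⇒ 5
emit(5) @ H0 ⇒ out+=5
H0 returns [5, 0]
H1 returns [5, 0]
H2 returns [[5, 0]]
= [[5, 0]]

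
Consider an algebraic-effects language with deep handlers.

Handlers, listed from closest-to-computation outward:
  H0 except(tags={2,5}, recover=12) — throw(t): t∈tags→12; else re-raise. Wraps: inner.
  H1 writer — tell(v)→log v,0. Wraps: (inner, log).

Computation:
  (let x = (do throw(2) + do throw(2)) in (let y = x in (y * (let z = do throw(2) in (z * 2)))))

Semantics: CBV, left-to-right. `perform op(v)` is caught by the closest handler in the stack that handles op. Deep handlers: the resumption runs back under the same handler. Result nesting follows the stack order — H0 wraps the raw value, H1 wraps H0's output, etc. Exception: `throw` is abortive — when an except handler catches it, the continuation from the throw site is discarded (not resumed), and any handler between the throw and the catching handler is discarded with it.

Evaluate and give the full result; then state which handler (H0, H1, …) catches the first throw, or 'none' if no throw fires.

Working:
throw(2) @ H0 caught ⇒ 12
H1 returns (12, ())
= (12, ())

Answer: (12, ()) ; first throw caught by: H0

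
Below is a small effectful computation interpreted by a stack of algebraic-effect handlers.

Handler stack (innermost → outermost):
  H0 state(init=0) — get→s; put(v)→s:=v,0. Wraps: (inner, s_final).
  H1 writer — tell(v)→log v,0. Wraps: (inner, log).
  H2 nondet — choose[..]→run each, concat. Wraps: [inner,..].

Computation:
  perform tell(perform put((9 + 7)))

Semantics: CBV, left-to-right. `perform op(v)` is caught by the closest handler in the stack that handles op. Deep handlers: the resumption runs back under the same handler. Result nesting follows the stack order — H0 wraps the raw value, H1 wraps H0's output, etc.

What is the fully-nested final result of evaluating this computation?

Evaluation trace:
put(16) @ H0 ⇒ s:=16
tell(0) @ H1 ⇒ log+=0
H0 returns (0, 16)
H1 returns ((0, 16), (0))
H2 returns [((0, 16), (0))]
= [((0, 16), (0))]

Answer: [((0, 16), (0))]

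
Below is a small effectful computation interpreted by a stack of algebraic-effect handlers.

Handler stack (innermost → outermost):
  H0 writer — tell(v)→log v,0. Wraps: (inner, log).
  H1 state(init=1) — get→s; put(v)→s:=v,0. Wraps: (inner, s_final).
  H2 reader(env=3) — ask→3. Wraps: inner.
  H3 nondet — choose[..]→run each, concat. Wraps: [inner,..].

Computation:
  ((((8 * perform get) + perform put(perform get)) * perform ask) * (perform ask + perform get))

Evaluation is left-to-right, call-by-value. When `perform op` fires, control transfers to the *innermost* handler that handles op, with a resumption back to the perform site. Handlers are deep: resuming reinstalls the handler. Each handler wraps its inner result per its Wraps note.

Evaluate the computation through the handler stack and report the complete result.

Answer: [((96, ()), 1)]

Step-by-step:
get @ H1 ⇒ 1
get @ H1 ⇒ 1
put(1) @ H1 ⇒ s:=1
ask @ H2 ⇒ 3
ask @ H2 ⇒ 3
get @ H1 ⇒ 1
H0 returns (96, ())
H1 returns ((96, ()), 1)
H2 returns ((96, ()), 1)
H3 returns [((96, ()), 1)]
= [((96, ()), 1)]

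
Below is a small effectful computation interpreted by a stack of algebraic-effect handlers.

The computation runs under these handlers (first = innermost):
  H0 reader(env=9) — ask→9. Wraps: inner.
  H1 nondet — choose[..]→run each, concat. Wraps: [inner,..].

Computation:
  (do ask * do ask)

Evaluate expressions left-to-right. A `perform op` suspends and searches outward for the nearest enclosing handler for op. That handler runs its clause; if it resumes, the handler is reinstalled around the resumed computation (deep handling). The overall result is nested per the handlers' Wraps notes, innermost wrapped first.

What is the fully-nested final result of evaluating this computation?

Evaluation trace:
ask @ H0 ⇒ 9
ask @ H0 ⇒ 9
H0 returns 81
H1 returns [81]
= [81]

Answer: [81]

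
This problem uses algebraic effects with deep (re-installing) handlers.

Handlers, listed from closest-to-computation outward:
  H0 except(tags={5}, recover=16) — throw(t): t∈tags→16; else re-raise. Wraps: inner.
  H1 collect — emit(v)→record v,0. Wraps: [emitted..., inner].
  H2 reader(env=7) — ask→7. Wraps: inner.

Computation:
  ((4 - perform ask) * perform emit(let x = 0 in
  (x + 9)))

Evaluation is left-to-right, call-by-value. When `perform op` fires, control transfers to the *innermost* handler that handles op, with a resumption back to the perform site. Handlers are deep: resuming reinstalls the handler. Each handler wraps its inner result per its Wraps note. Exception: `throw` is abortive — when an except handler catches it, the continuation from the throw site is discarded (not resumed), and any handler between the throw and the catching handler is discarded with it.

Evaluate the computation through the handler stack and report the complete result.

Answer: [9, 0]

Step-by-step:
ask @ H2 ⇒ 7
emit(9) @ H1 ⇒ out+=9
H0 returns 0
H1 returns [9, 0]
H2 returns [9, 0]
= [9, 0]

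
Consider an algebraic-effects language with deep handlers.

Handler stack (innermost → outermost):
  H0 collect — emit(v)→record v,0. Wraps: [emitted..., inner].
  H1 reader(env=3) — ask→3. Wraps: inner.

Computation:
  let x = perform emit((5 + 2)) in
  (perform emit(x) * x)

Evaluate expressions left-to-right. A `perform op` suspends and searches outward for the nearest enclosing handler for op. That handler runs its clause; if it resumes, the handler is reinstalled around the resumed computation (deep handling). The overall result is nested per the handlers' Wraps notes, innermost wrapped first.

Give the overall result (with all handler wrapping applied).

Step-by-step:
emit(7) @ H0 ⇒ out+=7
emit(0) @ H0 ⇒ out+=0
H0 returns [7, 0, 0]
H1 returns [7, 0, 0]
= [7, 0, 0]

Answer: [7, 0, 0]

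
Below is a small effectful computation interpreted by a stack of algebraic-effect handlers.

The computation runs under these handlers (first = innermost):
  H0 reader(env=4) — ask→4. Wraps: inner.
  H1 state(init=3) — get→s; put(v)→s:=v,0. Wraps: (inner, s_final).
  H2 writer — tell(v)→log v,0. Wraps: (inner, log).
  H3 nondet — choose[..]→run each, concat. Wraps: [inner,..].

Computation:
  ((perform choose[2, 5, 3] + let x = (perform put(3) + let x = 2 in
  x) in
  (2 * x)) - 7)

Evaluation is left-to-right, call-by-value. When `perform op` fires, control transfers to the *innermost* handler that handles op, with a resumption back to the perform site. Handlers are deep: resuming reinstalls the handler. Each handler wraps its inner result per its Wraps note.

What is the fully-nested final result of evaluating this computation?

Answer: [((-1, 3), ()), ((2, 3), ()), ((0, 3), ())]

Working:
choose[2, 5, 3] @ H3
  branch[0] choose=2:
    put(3) @ H1 ⇒ s:=3
    H0 returns -1
    H1 returns (-1, 3)
    H2 returns ((-1, 3), ())
    H3 returns [((-1, 3), ())]
  branch[1] choose=5:
    put(3) @ H1 ⇒ s:=3
    H0 returns 2
    H1 returns (2, 3)
    H2 returns ((2, 3), ())
    H3 returns [((2, 3), ())]
  branch[2] choose=3:
    put(3) @ H1 ⇒ s:=3
    H0 returns 0
    H1 returns (0, 3)
    H2 returns ((0, 3), ())
    H3 returns [((0, 3), ())]
= [((-1, 3), ()), ((2, 3), ()), ((0, 3), ())]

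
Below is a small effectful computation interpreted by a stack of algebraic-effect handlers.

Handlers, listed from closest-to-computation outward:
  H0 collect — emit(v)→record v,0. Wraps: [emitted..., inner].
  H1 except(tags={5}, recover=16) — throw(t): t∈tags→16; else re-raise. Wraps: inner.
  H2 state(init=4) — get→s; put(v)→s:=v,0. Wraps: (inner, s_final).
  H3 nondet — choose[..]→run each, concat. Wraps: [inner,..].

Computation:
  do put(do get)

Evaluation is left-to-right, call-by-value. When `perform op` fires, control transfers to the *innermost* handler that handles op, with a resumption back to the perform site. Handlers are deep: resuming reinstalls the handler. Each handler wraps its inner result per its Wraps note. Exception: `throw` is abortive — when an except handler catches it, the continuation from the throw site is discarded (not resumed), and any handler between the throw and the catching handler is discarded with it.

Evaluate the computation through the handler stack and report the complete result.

Answer: [([0], 4)]

Working:
get @ H2 ⇒ 4
put(4) @ H2 ⇒ s:=4
H0 returns [0]
H1 returns [0]
H2 returns ([0], 4)
H3 returns [([0], 4)]
= [([0], 4)]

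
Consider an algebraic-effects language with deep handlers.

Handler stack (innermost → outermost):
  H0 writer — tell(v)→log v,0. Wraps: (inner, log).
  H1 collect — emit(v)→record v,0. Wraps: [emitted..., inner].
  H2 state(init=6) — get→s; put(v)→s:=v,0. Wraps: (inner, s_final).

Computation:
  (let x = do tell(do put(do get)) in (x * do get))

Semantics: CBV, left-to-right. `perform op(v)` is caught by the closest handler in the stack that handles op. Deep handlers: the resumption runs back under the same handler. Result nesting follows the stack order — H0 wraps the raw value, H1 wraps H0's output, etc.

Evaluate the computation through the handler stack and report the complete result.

Step-by-step:
get @ H2 ⇒ 6
put(6) @ H2 ⇒ s:=6
tell(0) @ H0 ⇒ log+=0
get @ H2 ⇒ 6
H0 returns (0, (0))
H1 returns [(0, (0))]
H2 returns ([(0, (0))], 6)
= ([(0, (0))], 6)

Answer: ([(0, (0))], 6)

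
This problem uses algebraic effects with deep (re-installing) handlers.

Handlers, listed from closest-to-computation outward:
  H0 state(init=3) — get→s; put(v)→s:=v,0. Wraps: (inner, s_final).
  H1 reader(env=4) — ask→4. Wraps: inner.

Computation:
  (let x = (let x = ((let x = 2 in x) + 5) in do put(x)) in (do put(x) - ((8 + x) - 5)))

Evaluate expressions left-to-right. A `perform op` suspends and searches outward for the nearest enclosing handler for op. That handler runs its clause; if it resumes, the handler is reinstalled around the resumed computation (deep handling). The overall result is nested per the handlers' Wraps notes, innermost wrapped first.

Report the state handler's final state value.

Evaluation trace:
put(7) @ H0 ⇒ s:=7
put(0) @ H0 ⇒ s:=0
H0 returns (-3, 0)
H1 returns (-3, 0)
= (-3, 0)

Answer: 0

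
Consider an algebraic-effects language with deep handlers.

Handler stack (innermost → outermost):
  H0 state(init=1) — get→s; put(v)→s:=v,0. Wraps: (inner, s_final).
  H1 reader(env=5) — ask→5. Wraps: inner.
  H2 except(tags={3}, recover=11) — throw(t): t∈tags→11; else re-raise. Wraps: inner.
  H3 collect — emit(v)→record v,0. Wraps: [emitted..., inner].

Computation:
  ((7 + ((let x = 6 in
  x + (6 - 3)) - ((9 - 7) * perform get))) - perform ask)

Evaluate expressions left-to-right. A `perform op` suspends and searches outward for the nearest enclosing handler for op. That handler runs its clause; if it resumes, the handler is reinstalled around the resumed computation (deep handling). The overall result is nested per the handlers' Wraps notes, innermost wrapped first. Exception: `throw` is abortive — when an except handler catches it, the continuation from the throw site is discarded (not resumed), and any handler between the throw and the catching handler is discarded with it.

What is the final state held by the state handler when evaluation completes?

Evaluation trace:
get @ H0 ⇒ 1
ask @ H1 ⇒ 5
H0 returns (9, 1)
H1 returns (9, 1)
H2 returns (9, 1)
H3 returns [(9, 1)]
= [(9, 1)]

Answer: 1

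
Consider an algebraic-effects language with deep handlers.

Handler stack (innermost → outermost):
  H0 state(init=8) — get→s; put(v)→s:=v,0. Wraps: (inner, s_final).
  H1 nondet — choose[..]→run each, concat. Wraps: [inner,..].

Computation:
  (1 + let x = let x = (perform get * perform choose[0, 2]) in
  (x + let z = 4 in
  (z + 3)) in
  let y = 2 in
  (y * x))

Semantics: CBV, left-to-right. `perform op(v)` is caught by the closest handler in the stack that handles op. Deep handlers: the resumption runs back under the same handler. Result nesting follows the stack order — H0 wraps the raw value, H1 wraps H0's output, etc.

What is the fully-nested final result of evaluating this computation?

Answer: [(15, 8), (47, 8)]

Evaluation trace:
get @ H0 ⇒ 8
choose[0, 2] @ H1
  branch[0] choose=0:
    H0 returns (15, 8)
    H1 returns [(15, 8)]
  branch[1] choose=2:
    H0 returns (47, 8)
    H1 returns [(47, 8)]
= [(15, 8), (47, 8)]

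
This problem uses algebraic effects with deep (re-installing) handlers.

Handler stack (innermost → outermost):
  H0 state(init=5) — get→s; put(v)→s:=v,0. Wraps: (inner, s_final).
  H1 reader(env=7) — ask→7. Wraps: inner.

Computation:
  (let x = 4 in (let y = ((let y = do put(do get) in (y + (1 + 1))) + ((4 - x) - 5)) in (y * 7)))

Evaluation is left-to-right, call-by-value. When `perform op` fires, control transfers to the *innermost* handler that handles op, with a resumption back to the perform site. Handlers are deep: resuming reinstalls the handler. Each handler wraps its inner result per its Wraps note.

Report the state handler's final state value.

Answer: 5

Working:
get @ H0 ⇒ 5
put(5) @ H0 ⇒ s:=5
H0 returns (-21, 5)
H1 returns (-21, 5)
= (-21, 5)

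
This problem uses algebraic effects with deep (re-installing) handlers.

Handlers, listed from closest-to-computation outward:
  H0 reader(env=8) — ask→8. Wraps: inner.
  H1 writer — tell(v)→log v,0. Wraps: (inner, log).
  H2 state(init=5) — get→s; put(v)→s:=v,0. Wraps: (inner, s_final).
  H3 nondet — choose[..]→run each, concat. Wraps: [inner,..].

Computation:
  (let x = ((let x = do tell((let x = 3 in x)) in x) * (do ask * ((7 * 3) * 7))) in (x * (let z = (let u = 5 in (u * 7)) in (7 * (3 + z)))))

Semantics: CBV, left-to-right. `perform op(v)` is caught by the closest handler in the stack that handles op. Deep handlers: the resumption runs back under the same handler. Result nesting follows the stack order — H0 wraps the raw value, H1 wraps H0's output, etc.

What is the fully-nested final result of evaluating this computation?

Working:
tell(3) @ H1 ⇒ log+=3
ask @ H0 ⇒ 8
H0 returns 0
H1 returns (0, (3))
H2 returns ((0, (3)), 5)
H3 returns [((0, (3)), 5)]
= [((0, (3)), 5)]

Answer: [((0, (3)), 5)]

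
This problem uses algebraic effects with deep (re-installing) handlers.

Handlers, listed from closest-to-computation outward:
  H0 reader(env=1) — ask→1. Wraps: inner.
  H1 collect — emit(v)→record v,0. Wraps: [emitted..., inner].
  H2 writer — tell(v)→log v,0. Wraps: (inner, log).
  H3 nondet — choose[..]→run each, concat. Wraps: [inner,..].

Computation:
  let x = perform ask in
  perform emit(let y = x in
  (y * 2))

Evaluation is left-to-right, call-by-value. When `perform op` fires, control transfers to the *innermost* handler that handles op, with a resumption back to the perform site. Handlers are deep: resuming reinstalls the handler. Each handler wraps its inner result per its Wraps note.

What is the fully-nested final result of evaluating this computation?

Working:
ask @ H0 ⇒ 1
emit(2) @ H1 ⇒ out+=2
H0 returns 0
H1 returns [2, 0]
H2 returns ([2, 0], ())
H3 returns [([2, 0], ())]
= [([2, 0], ())]

Answer: [([2, 0], ())]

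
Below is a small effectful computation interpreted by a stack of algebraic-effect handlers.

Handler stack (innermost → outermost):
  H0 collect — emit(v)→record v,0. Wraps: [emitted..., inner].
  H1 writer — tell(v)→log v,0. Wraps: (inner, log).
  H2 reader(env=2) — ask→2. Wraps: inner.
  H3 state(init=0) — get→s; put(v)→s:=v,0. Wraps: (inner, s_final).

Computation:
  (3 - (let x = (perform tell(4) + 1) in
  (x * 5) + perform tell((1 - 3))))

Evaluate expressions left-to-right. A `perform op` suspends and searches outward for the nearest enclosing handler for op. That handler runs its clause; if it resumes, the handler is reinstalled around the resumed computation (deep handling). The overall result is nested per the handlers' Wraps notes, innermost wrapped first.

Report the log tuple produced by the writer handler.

Answer: (4, -2)

Evaluation trace:
tell(4) @ H1 ⇒ log+=4
tell(-2) @ H1 ⇒ log+=-2
H0 returns [-2]
H1 returns ([-2], (4, -2))
H2 returns ([-2], (4, -2))
H3 returns (([-2], (4, -2)), 0)
= (([-2], (4, -2)), 0)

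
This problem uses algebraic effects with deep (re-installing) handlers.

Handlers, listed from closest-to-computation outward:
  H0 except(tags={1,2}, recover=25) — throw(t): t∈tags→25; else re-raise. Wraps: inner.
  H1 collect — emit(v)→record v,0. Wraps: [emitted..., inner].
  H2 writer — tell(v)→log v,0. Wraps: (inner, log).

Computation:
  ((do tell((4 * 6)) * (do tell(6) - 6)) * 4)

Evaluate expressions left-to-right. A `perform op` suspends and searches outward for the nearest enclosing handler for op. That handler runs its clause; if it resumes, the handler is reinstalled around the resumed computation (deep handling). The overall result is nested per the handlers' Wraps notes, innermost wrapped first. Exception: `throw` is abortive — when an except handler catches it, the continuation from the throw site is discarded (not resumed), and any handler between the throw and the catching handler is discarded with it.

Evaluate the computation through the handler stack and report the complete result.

Working:
tell(24) @ H2 ⇒ log+=24
tell(6) @ H2 ⇒ log+=6
H0 returns 0
H1 returns [0]
H2 returns ([0], (24, 6))
= ([0], (24, 6))

Answer: ([0], (24, 6))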